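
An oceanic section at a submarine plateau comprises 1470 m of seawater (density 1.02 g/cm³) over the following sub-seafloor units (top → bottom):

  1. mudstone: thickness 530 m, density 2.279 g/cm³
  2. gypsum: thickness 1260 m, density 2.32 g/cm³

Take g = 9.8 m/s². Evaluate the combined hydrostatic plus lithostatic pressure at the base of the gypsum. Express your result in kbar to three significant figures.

0.552 kbar

seawater: 1020 kg/m³ × 9.8 m/s² × 1470 m = 1.469×10^7 Pa = 0.1469 kbar
mudstone: 2279 kg/m³ × 9.8 m/s² × 530 m = 1.184×10^7 Pa = 0.1184 kbar
gypsum: 2320 kg/m³ × 9.8 m/s² × 1260 m = 2.865×10^7 Pa = 0.2865 kbar
Total = 0.1469 + 0.1184 + 0.2865 = 0.55179 kbar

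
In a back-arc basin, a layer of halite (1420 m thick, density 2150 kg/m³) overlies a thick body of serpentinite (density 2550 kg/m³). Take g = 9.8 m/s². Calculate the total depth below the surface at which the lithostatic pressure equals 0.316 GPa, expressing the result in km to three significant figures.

Pressure at base of upper layers: 2150×9.8×1420 = 2.992×10^7 Pa = 0.02992 GPa
Remaining pressure to be supplied by serpentinite: 3.160×10^8 − 2.992×10^7 = 2.861×10^8 Pa
Additional depth in serpentinite = 2.861×10^8 Pa / (2550 kg/m³ × 9.8 m/s²) = 11448 m
Total depth = 1420 m + 11448 m = 12868 m
= 12.868 km

12.9 km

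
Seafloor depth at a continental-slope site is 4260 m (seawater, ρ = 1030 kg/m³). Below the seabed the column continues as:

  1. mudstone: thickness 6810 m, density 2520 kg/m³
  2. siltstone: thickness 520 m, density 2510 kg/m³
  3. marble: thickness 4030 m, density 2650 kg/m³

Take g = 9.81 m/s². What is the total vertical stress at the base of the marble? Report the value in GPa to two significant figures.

seawater: 1030 kg/m³ × 9.81 m/s² × 4260 m = 4.304×10^7 Pa = 0.04304 GPa
mudstone: 2520 kg/m³ × 9.81 m/s² × 6810 m = 1.684×10^8 Pa = 0.1684 GPa
siltstone: 2510 kg/m³ × 9.81 m/s² × 520 m = 1.280×10^7 Pa = 0.01280 GPa
marble: 2650 kg/m³ × 9.81 m/s² × 4030 m = 1.048×10^8 Pa = 0.1048 GPa
Total = 0.04304 + 0.1684 + 0.01280 + 0.1048 = 0.32897 GPa

0.33 GPa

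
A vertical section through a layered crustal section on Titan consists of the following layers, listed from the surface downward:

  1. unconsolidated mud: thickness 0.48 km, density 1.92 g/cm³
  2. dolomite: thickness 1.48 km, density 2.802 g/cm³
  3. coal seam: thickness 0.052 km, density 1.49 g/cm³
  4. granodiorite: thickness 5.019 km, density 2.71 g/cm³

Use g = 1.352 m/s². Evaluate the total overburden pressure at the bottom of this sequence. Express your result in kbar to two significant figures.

0.25 kbar

unconsolidated mud: 1920 kg/m³ × 1.352 m/s² × 480 m = 1.246×10^6 Pa = 0.01246 kbar
dolomite: 2802 kg/m³ × 1.352 m/s² × 1480 m = 5.607×10^6 Pa = 0.05607 kbar
coal seam: 1490 kg/m³ × 1.352 m/s² × 52 m = 1.048×10^5 Pa = 1.048×10^-3 kbar
granodiorite: 2710 kg/m³ × 1.352 m/s² × 5019 m = 1.839×10^7 Pa = 0.1839 kbar
Total = 0.01246 + 0.05607 + 1.048×10^-3 + 0.1839 = 0.25347 kbar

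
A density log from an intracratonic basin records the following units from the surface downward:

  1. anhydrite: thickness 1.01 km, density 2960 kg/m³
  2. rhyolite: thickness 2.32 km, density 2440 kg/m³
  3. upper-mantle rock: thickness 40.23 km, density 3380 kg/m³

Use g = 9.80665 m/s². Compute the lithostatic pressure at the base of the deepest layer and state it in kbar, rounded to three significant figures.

anhydrite: 2960 kg/m³ × 9.80665 m/s² × 1010 m = 2.932×10^7 Pa = 0.2932 kbar
rhyolite: 2440 kg/m³ × 9.80665 m/s² × 2320 m = 5.551×10^7 Pa = 0.5551 kbar
upper-mantle rock: 3380 kg/m³ × 9.80665 m/s² × 40230 m = 1.333×10^9 Pa = 13.33 kbar
Total = 0.2932 + 0.5551 + 13.33 = 14.183 kbar

14.2 kbar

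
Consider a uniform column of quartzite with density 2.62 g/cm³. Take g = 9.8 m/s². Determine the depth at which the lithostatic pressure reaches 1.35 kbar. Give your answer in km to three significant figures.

5.26 km

h = P/(ρg) = 1.35 kbar / (2620 kg/m³ × 9.8 m/s²) = 1.350×10^8 Pa / 25676 Pa/m = 5257.8 m
= 5.2578 km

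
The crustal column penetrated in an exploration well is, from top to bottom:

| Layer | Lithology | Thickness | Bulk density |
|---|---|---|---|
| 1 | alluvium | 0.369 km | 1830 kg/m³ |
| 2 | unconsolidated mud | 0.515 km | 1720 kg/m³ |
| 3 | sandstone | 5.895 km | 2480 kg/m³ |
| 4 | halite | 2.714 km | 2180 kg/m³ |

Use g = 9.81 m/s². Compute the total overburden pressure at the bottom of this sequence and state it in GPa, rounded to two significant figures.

0.22 GPa

alluvium: 1830 kg/m³ × 9.81 m/s² × 369 m = 6.624×10^6 Pa = 6.624×10^-3 GPa
unconsolidated mud: 1720 kg/m³ × 9.81 m/s² × 515 m = 8.690×10^6 Pa = 8.690×10^-3 GPa
sandstone: 2480 kg/m³ × 9.81 m/s² × 5895 m = 1.434×10^8 Pa = 0.1434 GPa
halite: 2180 kg/m³ × 9.81 m/s² × 2714 m = 5.804×10^7 Pa = 0.05804 GPa
Total = 6.624×10^-3 + 8.690×10^-3 + 0.1434 + 0.05804 = 0.21677 GPa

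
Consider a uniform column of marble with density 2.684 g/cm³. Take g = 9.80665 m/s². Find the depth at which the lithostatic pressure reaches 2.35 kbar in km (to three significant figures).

8.93 km

h = P/(ρg) = 2.35 kbar / (2684 kg/m³ × 9.80665 m/s²) = 2.350×10^8 Pa / 26321 Pa/m = 8928.2 m
= 8.9282 km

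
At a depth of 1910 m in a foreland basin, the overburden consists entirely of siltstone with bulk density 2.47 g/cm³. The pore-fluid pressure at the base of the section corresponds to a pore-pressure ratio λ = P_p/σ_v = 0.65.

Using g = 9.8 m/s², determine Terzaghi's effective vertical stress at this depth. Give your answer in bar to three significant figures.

162 bar

Overburden (lithostatic) stress σ_v:
siltstone: 2470 kg/m³ × 9.8 m/s² × 1910 m = 4.623×10^7 Pa = 46.23 MPa
Pore pressure P_p = λ·σ_v = 0.65 × 46.23 MPa = 30.05 MPa
Effective stress σ' = σ_v − P_p = 46.23 − 30.05 = 16.182 MPa = 161.82 bar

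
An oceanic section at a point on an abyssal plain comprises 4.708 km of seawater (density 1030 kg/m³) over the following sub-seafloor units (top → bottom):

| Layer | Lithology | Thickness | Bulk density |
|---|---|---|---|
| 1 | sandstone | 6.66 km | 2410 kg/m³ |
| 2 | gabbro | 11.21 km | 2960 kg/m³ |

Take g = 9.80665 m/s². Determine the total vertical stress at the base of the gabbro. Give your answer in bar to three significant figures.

5300 bar

seawater: 1030 kg/m³ × 9.80665 m/s² × 4708 m = 4.755×10^7 Pa = 475.5 bar
sandstone: 2410 kg/m³ × 9.80665 m/s² × 6660 m = 1.574×10^8 Pa = 1574 bar
gabbro: 2960 kg/m³ × 9.80665 m/s² × 11210 m = 3.254×10^8 Pa = 3254 bar
Total = 475.5 + 1574 + 3254 = 5303.6 bar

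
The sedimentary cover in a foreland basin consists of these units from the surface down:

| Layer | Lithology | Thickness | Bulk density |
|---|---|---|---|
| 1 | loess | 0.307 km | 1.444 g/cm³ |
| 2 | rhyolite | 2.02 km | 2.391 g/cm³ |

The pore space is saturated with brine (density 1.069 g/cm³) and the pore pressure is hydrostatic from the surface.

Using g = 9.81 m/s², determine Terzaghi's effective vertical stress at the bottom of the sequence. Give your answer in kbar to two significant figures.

0.27 kbar

Overburden (lithostatic) stress σ_v:
loess: 1444 kg/m³ × 9.81 m/s² × 307 m = 4.349×10^6 Pa = 4.349 MPa
rhyolite: 2391 kg/m³ × 9.81 m/s² × 2020 m = 4.738×10^7 Pa = 47.38 MPa
Total = 4.349 + 47.38 = 51.729 MPa
Pore pressure P_p = 1069 kg/m³ × 9.81 m/s² × 2327 m = 2.440×10^7 Pa = 24.40 MPa
Effective stress σ' = σ_v − P_p = 51.73 − 24.40 = 27.326 MPa = 0.27326 kbar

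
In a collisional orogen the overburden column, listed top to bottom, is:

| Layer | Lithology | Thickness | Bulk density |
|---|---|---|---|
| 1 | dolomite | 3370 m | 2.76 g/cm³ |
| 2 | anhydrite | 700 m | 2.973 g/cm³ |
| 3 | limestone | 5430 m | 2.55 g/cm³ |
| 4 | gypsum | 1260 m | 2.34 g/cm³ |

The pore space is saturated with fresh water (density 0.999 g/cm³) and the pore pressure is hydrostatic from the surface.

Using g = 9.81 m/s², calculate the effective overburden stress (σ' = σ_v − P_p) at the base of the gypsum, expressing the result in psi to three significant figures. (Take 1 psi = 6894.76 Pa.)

Overburden (lithostatic) stress σ_v:
dolomite: 2760 kg/m³ × 9.81 m/s² × 3370 m = 9.124×10^7 Pa = 91.24 MPa
anhydrite: 2973 kg/m³ × 9.81 m/s² × 700 m = 2.042×10^7 Pa = 20.42 MPa
limestone: 2550 kg/m³ × 9.81 m/s² × 5430 m = 1.358×10^8 Pa = 135.8 MPa
gypsum: 2340 kg/m³ × 9.81 m/s² × 1260 m = 2.892×10^7 Pa = 28.92 MPa
Total = 91.24 + 20.42 + 135.8 + 28.92 = 276.42 MPa
Pore pressure P_p = 999 kg/m³ × 9.81 m/s² × 10760 m = 1.055×10^8 Pa = 105.5 MPa
Effective stress σ' = σ_v − P_p = 276.4 − 105.5 = 170.97 MPa = 24797 psi

24800 psi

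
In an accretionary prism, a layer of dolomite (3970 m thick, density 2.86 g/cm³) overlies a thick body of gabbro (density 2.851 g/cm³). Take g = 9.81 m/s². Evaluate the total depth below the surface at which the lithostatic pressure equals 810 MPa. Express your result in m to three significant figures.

28900 m

Pressure at base of upper layers: 2860×9.81×3970 = 1.114×10^8 Pa = 111.4 MPa
Remaining pressure to be supplied by gabbro: 8.100×10^8 − 1.114×10^8 = 6.986×10^8 Pa
Additional depth in gabbro = 6.986×10^8 Pa / (2851 kg/m³ × 9.81 m/s²) = 24979 m
Total depth = 3970 m + 24979 m = 28949 m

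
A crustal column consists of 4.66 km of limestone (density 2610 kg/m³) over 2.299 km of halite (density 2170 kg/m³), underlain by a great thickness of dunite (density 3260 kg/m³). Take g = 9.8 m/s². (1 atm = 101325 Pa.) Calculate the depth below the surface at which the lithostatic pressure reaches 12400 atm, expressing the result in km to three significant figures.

Pressure at base of upper layers: 2610×9.8×4660 + 2170×9.8×2299 = 1.681×10^8 Pa = 1659 atm
Remaining pressure to be supplied by dunite: 1.256×10^9 − 1.681×10^8 = 1.088×10^9 Pa
Additional depth in dunite = 1.088×10^9 Pa / (3260 kg/m³ × 9.8 m/s²) = 34066 m
Total depth = 6959 m + 34066 m = 41025 m
= 41.025 km

41.0 km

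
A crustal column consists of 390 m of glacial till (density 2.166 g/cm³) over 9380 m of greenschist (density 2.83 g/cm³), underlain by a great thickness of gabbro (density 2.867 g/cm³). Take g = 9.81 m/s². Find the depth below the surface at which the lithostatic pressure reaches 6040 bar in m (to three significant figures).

Pressure at base of upper layers: 2166×9.81×390 + 2830×9.81×9380 = 2.687×10^8 Pa = 2687 bar
Remaining pressure to be supplied by gabbro: 6.040×10^8 − 2.687×10^8 = 3.353×10^8 Pa
Additional depth in gabbro = 3.353×10^8 Pa / (2867 kg/m³ × 9.81 m/s²) = 11922 m
Total depth = 9770 m + 11922 m = 21692 m

21700 m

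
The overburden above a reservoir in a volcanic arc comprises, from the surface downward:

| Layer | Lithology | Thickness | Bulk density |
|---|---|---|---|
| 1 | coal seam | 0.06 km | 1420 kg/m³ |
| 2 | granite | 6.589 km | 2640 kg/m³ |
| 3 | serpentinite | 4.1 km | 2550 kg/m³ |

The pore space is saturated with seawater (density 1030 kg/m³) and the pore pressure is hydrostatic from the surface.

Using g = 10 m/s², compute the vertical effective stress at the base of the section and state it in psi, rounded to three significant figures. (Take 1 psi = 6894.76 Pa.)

Overburden (lithostatic) stress σ_v:
coal seam: 1420 kg/m³ × 10 m/s² × 60 m = 8.520×10^5 Pa = 0.8520 MPa
granite: 2640 kg/m³ × 10 m/s² × 6589 m = 1.739×10^8 Pa = 173.9 MPa
serpentinite: 2550 kg/m³ × 10 m/s² × 4100 m = 1.046×10^8 Pa = 104.5 MPa
Total = 0.8520 + 173.9 + 104.5 = 279.35 MPa
Pore pressure P_p = 1030 kg/m³ × 10 m/s² × 10749 m = 1.107×10^8 Pa = 110.7 MPa
Effective stress σ' = σ_v − P_p = 279.4 − 110.7 = 168.64 MPa = 24459 psi

24500 psi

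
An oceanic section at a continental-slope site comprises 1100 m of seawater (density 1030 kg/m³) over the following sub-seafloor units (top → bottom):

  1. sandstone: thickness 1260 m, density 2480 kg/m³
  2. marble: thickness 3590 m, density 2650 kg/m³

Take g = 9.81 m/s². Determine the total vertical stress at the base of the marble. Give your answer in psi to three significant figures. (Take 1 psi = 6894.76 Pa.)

19600 psi

seawater: 1030 kg/m³ × 9.81 m/s² × 1100 m = 1.111×10^7 Pa = 1612 psi
sandstone: 2480 kg/m³ × 9.81 m/s² × 1260 m = 3.065×10^7 Pa = 4446 psi
marble: 2650 kg/m³ × 9.81 m/s² × 3590 m = 9.333×10^7 Pa = 13536 psi
Total = 1612 + 4446 + 13536 = 19594 psi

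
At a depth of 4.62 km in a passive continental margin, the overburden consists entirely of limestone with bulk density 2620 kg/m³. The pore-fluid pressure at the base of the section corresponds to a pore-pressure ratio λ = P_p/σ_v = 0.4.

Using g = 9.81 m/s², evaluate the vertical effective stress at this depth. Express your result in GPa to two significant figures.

0.071 GPa

Overburden (lithostatic) stress σ_v:
limestone: 2620 kg/m³ × 9.81 m/s² × 4620 m = 1.187×10^8 Pa = 118.7 MPa
Pore pressure P_p = λ·σ_v = 0.4 × 118.7 MPa = 47.50 MPa
Effective stress σ' = σ_v − P_p = 118.7 − 47.50 = 71.246 MPa = 0.071246 GPa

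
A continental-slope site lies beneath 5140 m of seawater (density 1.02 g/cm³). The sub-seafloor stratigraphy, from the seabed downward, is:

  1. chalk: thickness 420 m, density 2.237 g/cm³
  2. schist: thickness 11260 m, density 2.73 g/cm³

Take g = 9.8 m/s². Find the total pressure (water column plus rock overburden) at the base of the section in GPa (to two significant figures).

seawater: 1020 kg/m³ × 9.8 m/s² × 5140 m = 5.138×10^7 Pa = 0.05138 GPa
chalk: 2237 kg/m³ × 9.8 m/s² × 420 m = 9.207×10^6 Pa = 9.207×10^-3 GPa
schist: 2730 kg/m³ × 9.8 m/s² × 11260 m = 3.013×10^8 Pa = 0.3013 GPa
Total = 0.05138 + 9.207×10^-3 + 0.3013 = 0.36184 GPa

0.36 GPa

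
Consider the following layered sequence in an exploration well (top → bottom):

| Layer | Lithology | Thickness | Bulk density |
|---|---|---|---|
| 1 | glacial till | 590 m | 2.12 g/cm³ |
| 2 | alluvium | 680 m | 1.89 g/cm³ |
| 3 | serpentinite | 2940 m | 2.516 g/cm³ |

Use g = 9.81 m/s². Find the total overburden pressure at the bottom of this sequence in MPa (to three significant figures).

glacial till: 2120 kg/m³ × 9.81 m/s² × 590 m = 1.227×10^7 Pa = 12.27 MPa
alluvium: 1890 kg/m³ × 9.81 m/s² × 680 m = 1.261×10^7 Pa = 12.61 MPa
serpentinite: 2516 kg/m³ × 9.81 m/s² × 2940 m = 7.256×10^7 Pa = 72.56 MPa
Total = 12.27 + 12.61 + 72.56 = 97.443 MPa

97.4 MPa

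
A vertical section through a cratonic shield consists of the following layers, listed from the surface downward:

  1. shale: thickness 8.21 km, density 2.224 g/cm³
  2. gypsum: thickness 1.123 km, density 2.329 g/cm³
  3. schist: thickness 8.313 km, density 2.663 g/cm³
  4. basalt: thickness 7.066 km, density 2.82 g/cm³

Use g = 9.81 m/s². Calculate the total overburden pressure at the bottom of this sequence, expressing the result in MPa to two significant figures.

620 MPa

shale: 2224 kg/m³ × 9.81 m/s² × 8210 m = 1.791×10^8 Pa = 179.1 MPa
gypsum: 2329 kg/m³ × 9.81 m/s² × 1123 m = 2.566×10^7 Pa = 25.66 MPa
schist: 2663 kg/m³ × 9.81 m/s² × 8313 m = 2.172×10^8 Pa = 217.2 MPa
basalt: 2820 kg/m³ × 9.81 m/s² × 7066 m = 1.955×10^8 Pa = 195.5 MPa
Total = 179.1 + 25.66 + 217.2 + 195.5 = 617.42 MPa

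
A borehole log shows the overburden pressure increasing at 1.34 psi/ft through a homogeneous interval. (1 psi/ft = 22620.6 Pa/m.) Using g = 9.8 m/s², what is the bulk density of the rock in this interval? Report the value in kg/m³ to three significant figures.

3090 kg/m³

ρ = (dP/dz)/g = 1.34 psi/ft / 9.8 m/s² = 30312 Pa/m / 9.8 m/s² = 3093.0 kg/m³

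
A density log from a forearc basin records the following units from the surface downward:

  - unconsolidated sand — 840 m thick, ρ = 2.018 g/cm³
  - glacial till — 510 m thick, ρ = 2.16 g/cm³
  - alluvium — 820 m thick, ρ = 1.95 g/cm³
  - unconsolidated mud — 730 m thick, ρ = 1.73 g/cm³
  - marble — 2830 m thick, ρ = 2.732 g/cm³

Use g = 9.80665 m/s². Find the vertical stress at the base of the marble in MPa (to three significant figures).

unconsolidated sand: 2018 kg/m³ × 9.80665 m/s² × 840 m = 1.662×10^7 Pa = 16.62 MPa
glacial till: 2160 kg/m³ × 9.80665 m/s² × 510 m = 1.080×10^7 Pa = 10.80 MPa
alluvium: 1950 kg/m³ × 9.80665 m/s² × 820 m = 1.568×10^7 Pa = 15.68 MPa
unconsolidated mud: 1730 kg/m³ × 9.80665 m/s² × 730 m = 1.238×10^7 Pa = 12.38 MPa
marble: 2732 kg/m³ × 9.80665 m/s² × 2830 m = 7.582×10^7 Pa = 75.82 MPa
Total = 16.62 + 10.80 + 15.68 + 12.38 + 75.82 = 131.31 MPa

131 MPa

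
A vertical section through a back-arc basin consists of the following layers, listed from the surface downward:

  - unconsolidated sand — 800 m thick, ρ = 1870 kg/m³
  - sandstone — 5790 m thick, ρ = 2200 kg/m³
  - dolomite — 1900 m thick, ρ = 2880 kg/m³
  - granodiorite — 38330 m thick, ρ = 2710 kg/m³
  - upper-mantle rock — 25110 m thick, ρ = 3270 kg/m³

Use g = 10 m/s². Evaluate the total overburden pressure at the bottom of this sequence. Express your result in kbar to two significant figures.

21 kbar

unconsolidated sand: 1870 kg/m³ × 10 m/s² × 800 m = 1.496×10^7 Pa = 0.1496 kbar
sandstone: 2200 kg/m³ × 10 m/s² × 5790 m = 1.274×10^8 Pa = 1.274 kbar
dolomite: 2880 kg/m³ × 10 m/s² × 1900 m = 5.472×10^7 Pa = 0.5472 kbar
granodiorite: 2710 kg/m³ × 10 m/s² × 38330 m = 1.039×10^9 Pa = 10.39 kbar
upper-mantle rock: 3270 kg/m³ × 10 m/s² × 25110 m = 8.211×10^8 Pa = 8.211 kbar
Total = 0.1496 + 1.274 + 0.5472 + 10.39 + 8.211 = 20.569 kbar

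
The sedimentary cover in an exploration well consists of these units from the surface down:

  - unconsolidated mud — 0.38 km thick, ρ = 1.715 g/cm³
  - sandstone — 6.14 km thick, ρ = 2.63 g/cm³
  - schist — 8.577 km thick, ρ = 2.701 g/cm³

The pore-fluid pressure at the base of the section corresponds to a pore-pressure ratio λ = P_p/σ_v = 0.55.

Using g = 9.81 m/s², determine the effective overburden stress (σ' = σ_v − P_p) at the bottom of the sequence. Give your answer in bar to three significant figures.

1760 bar

Overburden (lithostatic) stress σ_v:
unconsolidated mud: 1715 kg/m³ × 9.81 m/s² × 380 m = 6.393×10^6 Pa = 6.393 MPa
sandstone: 2630 kg/m³ × 9.81 m/s² × 6140 m = 1.584×10^8 Pa = 158.4 MPa
schist: 2701 kg/m³ × 9.81 m/s² × 8577 m = 2.273×10^8 Pa = 227.3 MPa
Total = 6.393 + 158.4 + 227.3 = 392.07 MPa
Pore pressure P_p = λ·σ_v = 0.55 × 392.1 MPa = 215.6 MPa
Effective stress σ' = σ_v − P_p = 392.1 − 215.6 = 176.43 MPa = 1764.3 bar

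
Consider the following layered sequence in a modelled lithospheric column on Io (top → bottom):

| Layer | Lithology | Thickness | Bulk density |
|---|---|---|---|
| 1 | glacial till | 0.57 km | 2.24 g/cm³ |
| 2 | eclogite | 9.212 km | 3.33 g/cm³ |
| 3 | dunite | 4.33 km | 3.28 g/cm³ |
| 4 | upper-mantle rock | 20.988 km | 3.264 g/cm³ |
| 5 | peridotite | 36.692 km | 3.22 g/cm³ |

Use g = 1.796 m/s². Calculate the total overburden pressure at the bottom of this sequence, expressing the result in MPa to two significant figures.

glacial till: 2240 kg/m³ × 1.796 m/s² × 570 m = 2.293×10^6 Pa = 2.293 MPa
eclogite: 3330 kg/m³ × 1.796 m/s² × 9212 m = 5.509×10^7 Pa = 55.09 MPa
dunite: 3280 kg/m³ × 1.796 m/s² × 4330 m = 2.551×10^7 Pa = 25.51 MPa
upper-mantle rock: 3264 kg/m³ × 1.796 m/s² × 20988 m = 1.230×10^8 Pa = 123.0 MPa
peridotite: 3220 kg/m³ × 1.796 m/s² × 36692 m = 2.122×10^8 Pa = 212.2 MPa
Total = 2.293 + 55.09 + 25.51 + 123.0 + 212.2 = 418.12 MPa

420 MPa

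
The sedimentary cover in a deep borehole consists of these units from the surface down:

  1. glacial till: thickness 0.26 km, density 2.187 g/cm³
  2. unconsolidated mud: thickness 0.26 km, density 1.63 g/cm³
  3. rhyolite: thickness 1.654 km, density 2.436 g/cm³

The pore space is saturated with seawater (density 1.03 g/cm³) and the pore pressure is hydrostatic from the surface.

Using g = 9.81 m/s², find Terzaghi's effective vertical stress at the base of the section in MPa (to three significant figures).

Overburden (lithostatic) stress σ_v:
glacial till: 2187 kg/m³ × 9.81 m/s² × 260 m = 5.578×10^6 Pa = 5.578 MPa
unconsolidated mud: 1630 kg/m³ × 9.81 m/s² × 260 m = 4.157×10^6 Pa = 4.157 MPa
rhyolite: 2436 kg/m³ × 9.81 m/s² × 1654 m = 3.953×10^7 Pa = 39.53 MPa
Total = 5.578 + 4.157 + 39.53 = 49.262 MPa
Pore pressure P_p = 1030 kg/m³ × 9.81 m/s² × 2174 m = 2.197×10^7 Pa = 21.97 MPa
Effective stress σ' = σ_v − P_p = 49.26 − 21.97 = 27.295 MPa

27.3 MPa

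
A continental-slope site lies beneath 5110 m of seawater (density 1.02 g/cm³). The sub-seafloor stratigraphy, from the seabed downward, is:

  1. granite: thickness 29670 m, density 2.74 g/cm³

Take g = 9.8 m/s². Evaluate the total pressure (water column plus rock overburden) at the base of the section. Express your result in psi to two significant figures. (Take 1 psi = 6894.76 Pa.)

120000 psi

seawater: 1020 kg/m³ × 9.8 m/s² × 5110 m = 5.108×10^7 Pa = 7408 psi
granite: 2740 kg/m³ × 9.8 m/s² × 29670 m = 7.967×10^8 Pa = 1.156×10^5 psi
Total = 7408 + 1.156×10^5 = 1.2296×10^5 psi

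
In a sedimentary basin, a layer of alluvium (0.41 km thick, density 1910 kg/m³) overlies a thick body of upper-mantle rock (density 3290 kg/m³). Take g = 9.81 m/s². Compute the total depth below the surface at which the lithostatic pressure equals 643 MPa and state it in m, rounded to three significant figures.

20100 m

Pressure at base of upper layers: 1910×9.81×410 = 7.682×10^6 Pa = 7.682 MPa
Remaining pressure to be supplied by upper-mantle rock: 6.430×10^8 − 7.682×10^6 = 6.353×10^8 Pa
Additional depth in upper-mantle rock = 6.353×10^8 Pa / (3290 kg/m³ × 9.81 m/s²) = 19685 m
Total depth = 410 m + 19685 m = 20095 m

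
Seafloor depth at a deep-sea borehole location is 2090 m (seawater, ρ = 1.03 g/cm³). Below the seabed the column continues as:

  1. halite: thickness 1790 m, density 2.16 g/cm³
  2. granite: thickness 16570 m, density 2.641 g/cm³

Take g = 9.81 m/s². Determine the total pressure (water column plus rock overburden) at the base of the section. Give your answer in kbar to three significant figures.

seawater: 1030 kg/m³ × 9.81 m/s² × 2090 m = 2.112×10^7 Pa = 0.2112 kbar
halite: 2160 kg/m³ × 9.81 m/s² × 1790 m = 3.793×10^7 Pa = 0.3793 kbar
granite: 2641 kg/m³ × 9.81 m/s² × 16570 m = 4.293×10^8 Pa = 4.293 kbar
Total = 0.2112 + 0.3793 + 4.293 = 4.8835 kbar

4.88 kbar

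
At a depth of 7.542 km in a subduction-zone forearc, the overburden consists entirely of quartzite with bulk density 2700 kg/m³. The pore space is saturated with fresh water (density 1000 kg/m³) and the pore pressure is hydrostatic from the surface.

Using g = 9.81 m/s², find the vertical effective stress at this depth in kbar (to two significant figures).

Overburden (lithostatic) stress σ_v:
quartzite: 2700 kg/m³ × 9.81 m/s² × 7542 m = 1.998×10^8 Pa = 199.8 MPa
Pore pressure P_p = 1000 kg/m³ × 9.81 m/s² × 7542 m = 7.399×10^7 Pa = 73.99 MPa
Effective stress σ' = σ_v − P_p = 199.8 − 73.99 = 125.78 MPa = 1.2578 kbar

1.3 kbar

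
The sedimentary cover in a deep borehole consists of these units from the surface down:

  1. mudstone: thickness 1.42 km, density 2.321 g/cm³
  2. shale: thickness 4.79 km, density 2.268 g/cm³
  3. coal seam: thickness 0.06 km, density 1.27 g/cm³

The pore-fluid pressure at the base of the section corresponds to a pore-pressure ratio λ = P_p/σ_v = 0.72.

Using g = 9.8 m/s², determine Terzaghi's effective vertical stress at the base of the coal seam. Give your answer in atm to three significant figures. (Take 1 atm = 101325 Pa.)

Overburden (lithostatic) stress σ_v:
mudstone: 2321 kg/m³ × 9.8 m/s² × 1420 m = 3.230×10^7 Pa = 32.30 MPa
shale: 2268 kg/m³ × 9.8 m/s² × 4790 m = 1.065×10^8 Pa = 106.5 MPa
coal seam: 1270 kg/m³ × 9.8 m/s² × 60 m = 7.468×10^5 Pa = 0.7468 MPa
Total = 32.30 + 106.5 + 0.7468 = 139.51 MPa
Pore pressure P_p = λ·σ_v = 0.72 × 139.5 MPa = 100.4 MPa
Effective stress σ' = σ_v − P_p = 139.5 − 100.4 = 39.063 MPa = 385.52 atm

386 atm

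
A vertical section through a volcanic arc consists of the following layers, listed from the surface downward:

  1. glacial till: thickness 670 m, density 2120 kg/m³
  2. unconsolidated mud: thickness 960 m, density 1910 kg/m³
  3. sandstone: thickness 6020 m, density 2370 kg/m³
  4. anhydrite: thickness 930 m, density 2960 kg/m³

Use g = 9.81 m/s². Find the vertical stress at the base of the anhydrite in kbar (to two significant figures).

glacial till: 2120 kg/m³ × 9.81 m/s² × 670 m = 1.393×10^7 Pa = 0.1393 kbar
unconsolidated mud: 1910 kg/m³ × 9.81 m/s² × 960 m = 1.799×10^7 Pa = 0.1799 kbar
sandstone: 2370 kg/m³ × 9.81 m/s² × 6020 m = 1.400×10^8 Pa = 1.400 kbar
anhydrite: 2960 kg/m³ × 9.81 m/s² × 930 m = 2.700×10^7 Pa = 0.2700 kbar
Total = 0.1393 + 0.1799 + 1.400 + 0.2700 = 1.9889 kbar

2.0 kbar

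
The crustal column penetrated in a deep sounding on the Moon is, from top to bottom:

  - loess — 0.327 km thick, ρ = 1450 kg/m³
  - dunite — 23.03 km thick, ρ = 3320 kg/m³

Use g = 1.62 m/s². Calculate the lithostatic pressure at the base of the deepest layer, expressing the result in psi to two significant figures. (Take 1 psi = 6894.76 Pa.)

18000 psi

loess: 1450 kg/m³ × 1.62 m/s² × 327 m = 7.681×10^5 Pa = 111.4 psi
dunite: 3320 kg/m³ × 1.62 m/s² × 23030 m = 1.239×10^8 Pa = 17965 psi
Total = 111.4 + 17965 = 18076 psi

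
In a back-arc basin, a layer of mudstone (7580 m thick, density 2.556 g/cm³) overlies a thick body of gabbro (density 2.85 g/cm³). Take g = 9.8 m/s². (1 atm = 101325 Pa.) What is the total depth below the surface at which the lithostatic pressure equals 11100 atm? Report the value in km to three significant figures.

41.1 km

Pressure at base of upper layers: 2556×9.8×7580 = 1.899×10^8 Pa = 1874 atm
Remaining pressure to be supplied by gabbro: 1.125×10^9 − 1.899×10^8 = 9.348×10^8 Pa
Additional depth in gabbro = 9.348×10^8 Pa / (2850 kg/m³ × 9.8 m/s²) = 33471 m
Total depth = 7580 m + 33471 m = 41051 m
= 41.051 km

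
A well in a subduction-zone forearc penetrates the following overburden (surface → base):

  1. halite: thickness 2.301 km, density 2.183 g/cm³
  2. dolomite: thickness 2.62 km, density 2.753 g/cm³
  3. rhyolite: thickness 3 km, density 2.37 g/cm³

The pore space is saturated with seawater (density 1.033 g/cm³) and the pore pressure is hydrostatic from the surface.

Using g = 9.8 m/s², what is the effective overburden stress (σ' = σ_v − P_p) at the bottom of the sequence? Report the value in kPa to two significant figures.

110000 kPa

Overburden (lithostatic) stress σ_v:
halite: 2183 kg/m³ × 9.8 m/s² × 2301 m = 4.923×10^7 Pa = 49.23 MPa
dolomite: 2753 kg/m³ × 9.8 m/s² × 2620 m = 7.069×10^7 Pa = 70.69 MPa
rhyolite: 2370 kg/m³ × 9.8 m/s² × 3000 m = 6.968×10^7 Pa = 69.68 MPa
Total = 49.23 + 70.69 + 69.68 = 189.59 MPa
Pore pressure P_p = 1033 kg/m³ × 9.8 m/s² × 7921 m = 8.019×10^7 Pa = 80.19 MPa
Effective stress σ' = σ_v − P_p = 189.6 − 80.19 = 109.40 MPa = 1.0940×10^5 kPa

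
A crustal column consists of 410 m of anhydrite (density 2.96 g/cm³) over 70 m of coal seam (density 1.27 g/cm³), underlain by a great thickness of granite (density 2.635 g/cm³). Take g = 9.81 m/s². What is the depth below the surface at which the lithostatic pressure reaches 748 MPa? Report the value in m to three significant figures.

Pressure at base of upper layers: 2960×9.81×410 + 1270×9.81×70 = 1.278×10^7 Pa = 12.78 MPa
Remaining pressure to be supplied by granite: 7.480×10^8 − 1.278×10^7 = 7.352×10^8 Pa
Additional depth in granite = 7.352×10^8 Pa / (2635 kg/m³ × 9.81 m/s²) = 28443 m
Total depth = 480 m + 28443 m = 28923 m

28900 m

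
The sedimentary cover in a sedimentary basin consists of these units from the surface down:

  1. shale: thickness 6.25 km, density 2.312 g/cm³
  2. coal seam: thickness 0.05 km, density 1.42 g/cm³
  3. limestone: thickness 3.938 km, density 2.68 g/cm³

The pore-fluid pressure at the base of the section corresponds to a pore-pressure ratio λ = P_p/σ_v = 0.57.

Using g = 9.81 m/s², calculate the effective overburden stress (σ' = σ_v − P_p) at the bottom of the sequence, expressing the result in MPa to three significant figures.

Overburden (lithostatic) stress σ_v:
shale: 2312 kg/m³ × 9.81 m/s² × 6250 m = 1.418×10^8 Pa = 141.8 MPa
coal seam: 1420 kg/m³ × 9.81 m/s² × 50 m = 6.965×10^5 Pa = 0.6965 MPa
limestone: 2680 kg/m³ × 9.81 m/s² × 3938 m = 1.035×10^8 Pa = 103.5 MPa
Total = 141.8 + 0.6965 + 103.5 = 245.98 MPa
Pore pressure P_p = λ·σ_v = 0.57 × 246.0 MPa = 140.2 MPa
Effective stress σ' = σ_v − P_p = 246.0 − 140.2 = 105.77 MPa

106 MPa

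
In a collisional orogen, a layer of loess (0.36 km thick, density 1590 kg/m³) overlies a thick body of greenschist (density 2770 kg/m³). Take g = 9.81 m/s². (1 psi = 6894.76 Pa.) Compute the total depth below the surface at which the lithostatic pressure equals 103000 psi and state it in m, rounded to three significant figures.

26300 m

Pressure at base of upper layers: 1590×9.81×360 = 5.615×10^6 Pa = 814.4 psi
Remaining pressure to be supplied by greenschist: 7.102×10^8 − 5.615×10^6 = 7.045×10^8 Pa
Additional depth in greenschist = 7.045×10^8 Pa / (2770 kg/m³ × 9.81 m/s²) = 25927 m
Total depth = 360 m + 25927 m = 26287 m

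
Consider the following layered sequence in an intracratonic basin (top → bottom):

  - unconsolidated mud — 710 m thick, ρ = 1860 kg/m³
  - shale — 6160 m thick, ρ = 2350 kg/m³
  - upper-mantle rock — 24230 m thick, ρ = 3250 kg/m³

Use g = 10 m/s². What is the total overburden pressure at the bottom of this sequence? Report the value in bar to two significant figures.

9500 bar

unconsolidated mud: 1860 kg/m³ × 10 m/s² × 710 m = 1.321×10^7 Pa = 132.1 bar
shale: 2350 kg/m³ × 10 m/s² × 6160 m = 1.448×10^8 Pa = 1448 bar
upper-mantle rock: 3250 kg/m³ × 10 m/s² × 24230 m = 7.875×10^8 Pa = 7875 bar
Total = 132.1 + 1448 + 7875 = 9454.4 bar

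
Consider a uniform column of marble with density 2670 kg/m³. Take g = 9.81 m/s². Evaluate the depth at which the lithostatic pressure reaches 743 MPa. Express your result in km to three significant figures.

h = P/(ρg) = 743 MPa / (2670 kg/m³ × 9.81 m/s²) = 7.430×10^8 Pa / 26193 Pa/m = 28367 m
= 28.367 km

28.4 km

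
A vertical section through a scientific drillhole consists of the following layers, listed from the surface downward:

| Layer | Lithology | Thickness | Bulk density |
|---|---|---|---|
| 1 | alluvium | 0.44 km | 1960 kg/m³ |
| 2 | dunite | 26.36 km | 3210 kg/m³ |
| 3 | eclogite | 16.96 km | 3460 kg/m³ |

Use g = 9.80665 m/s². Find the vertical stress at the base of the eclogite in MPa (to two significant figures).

1400 MPa

alluvium: 1960 kg/m³ × 9.80665 m/s² × 440 m = 8.457×10^6 Pa = 8.457 MPa
dunite: 3210 kg/m³ × 9.80665 m/s² × 26360 m = 8.298×10^8 Pa = 829.8 MPa
eclogite: 3460 kg/m³ × 9.80665 m/s² × 16960 m = 5.755×10^8 Pa = 575.5 MPa
Total = 8.457 + 829.8 + 575.5 = 1413.7 MPa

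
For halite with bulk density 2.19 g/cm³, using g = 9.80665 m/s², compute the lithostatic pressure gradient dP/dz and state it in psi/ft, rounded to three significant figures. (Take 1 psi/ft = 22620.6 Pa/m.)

dP/dz = ρg = 2190 kg/m³ × 9.80665 m/s² = 21477 Pa/m
= 21477 Pa/m × (1 psi/ft / 22621 Pa/m) = 0.94943 psi/ft

0.949 psi/ft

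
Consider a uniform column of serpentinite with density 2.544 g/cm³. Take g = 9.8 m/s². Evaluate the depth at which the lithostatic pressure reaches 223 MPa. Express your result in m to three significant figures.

h = P/(ρg) = 223 MPa / (2544 kg/m³ × 9.8 m/s²) = 2.230×10^8 Pa / 24931 Pa/m = 8944.6 m

8940 m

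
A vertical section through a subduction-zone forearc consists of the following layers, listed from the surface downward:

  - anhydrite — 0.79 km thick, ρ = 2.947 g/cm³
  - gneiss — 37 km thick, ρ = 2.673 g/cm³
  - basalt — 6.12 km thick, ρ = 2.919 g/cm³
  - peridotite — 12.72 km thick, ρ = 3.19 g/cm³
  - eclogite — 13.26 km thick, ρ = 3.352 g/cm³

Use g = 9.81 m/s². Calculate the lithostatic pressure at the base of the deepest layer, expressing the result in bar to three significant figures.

20000 bar

anhydrite: 2947 kg/m³ × 9.81 m/s² × 790 m = 2.284×10^7 Pa = 228.4 bar
gneiss: 2673 kg/m³ × 9.81 m/s² × 37000 m = 9.702×10^8 Pa = 9702 bar
basalt: 2919 kg/m³ × 9.81 m/s² × 6120 m = 1.752×10^8 Pa = 1752 bar
peridotite: 3190 kg/m³ × 9.81 m/s² × 12720 m = 3.981×10^8 Pa = 3981 bar
eclogite: 3352 kg/m³ × 9.81 m/s² × 13260 m = 4.360×10^8 Pa = 4360 bar
Total = 228.4 + 9702 + 1752 + 3981 + 4360 = 20024 bar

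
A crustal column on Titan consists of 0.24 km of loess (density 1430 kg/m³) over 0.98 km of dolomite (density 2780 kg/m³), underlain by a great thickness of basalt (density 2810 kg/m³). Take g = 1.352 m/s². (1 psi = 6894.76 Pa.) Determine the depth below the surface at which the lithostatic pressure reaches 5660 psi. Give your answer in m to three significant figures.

Pressure at base of upper layers: 1430×1.352×240 + 2780×1.352×980 = 4.147×10^6 Pa = 601.5 psi
Remaining pressure to be supplied by basalt: 3.902×10^7 − 4.147×10^6 = 3.488×10^7 Pa
Additional depth in basalt = 3.488×10^7 Pa / (2810 kg/m³ × 1.352 m/s²) = 9180.3 m
Total depth = 1220 m + 9180.3 m = 10400 m

10400 m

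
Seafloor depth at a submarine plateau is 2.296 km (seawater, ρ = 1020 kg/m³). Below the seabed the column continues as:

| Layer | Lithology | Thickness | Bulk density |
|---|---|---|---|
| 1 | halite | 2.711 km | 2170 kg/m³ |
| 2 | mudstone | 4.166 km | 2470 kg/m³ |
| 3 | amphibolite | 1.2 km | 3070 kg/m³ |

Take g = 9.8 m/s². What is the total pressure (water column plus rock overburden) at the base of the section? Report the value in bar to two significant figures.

seawater: 1020 kg/m³ × 9.8 m/s² × 2296 m = 2.295×10^7 Pa = 229.5 bar
halite: 2170 kg/m³ × 9.8 m/s² × 2711 m = 5.765×10^7 Pa = 576.5 bar
mudstone: 2470 kg/m³ × 9.8 m/s² × 4166 m = 1.008×10^8 Pa = 1008 bar
amphibolite: 3070 kg/m³ × 9.8 m/s² × 1200 m = 3.610×10^7 Pa = 361.0 bar
Total = 229.5 + 576.5 + 1008 + 361.0 = 2175.5 bar

2200 bar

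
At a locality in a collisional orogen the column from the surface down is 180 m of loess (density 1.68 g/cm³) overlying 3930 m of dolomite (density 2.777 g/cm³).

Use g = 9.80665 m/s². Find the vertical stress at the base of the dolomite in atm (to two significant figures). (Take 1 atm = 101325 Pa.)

1100 atm

loess: 1680 kg/m³ × 9.80665 m/s² × 180 m = 2.966×10^6 Pa = 29.27 atm
dolomite: 2777 kg/m³ × 9.80665 m/s² × 3930 m = 1.070×10^8 Pa = 1056 atm
Total = 29.27 + 1056 = 1085.5 atm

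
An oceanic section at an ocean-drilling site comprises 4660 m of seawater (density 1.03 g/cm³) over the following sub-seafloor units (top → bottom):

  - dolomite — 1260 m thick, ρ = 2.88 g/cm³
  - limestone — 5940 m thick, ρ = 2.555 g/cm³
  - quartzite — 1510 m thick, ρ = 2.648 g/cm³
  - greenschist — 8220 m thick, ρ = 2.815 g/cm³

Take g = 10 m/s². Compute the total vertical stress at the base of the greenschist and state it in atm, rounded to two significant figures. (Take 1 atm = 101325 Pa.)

seawater: 1030 kg/m³ × 10 m/s² × 4660 m = 4.800×10^7 Pa = 473.7 atm
dolomite: 2880 kg/m³ × 10 m/s² × 1260 m = 3.629×10^7 Pa = 358.1 atm
limestone: 2555 kg/m³ × 10 m/s² × 5940 m = 1.518×10^8 Pa = 1498 atm
quartzite: 2648 kg/m³ × 10 m/s² × 1510 m = 3.998×10^7 Pa = 394.6 atm
greenschist: 2815 kg/m³ × 10 m/s² × 8220 m = 2.314×10^8 Pa = 2284 atm
Total = 473.7 + 358.1 + 1498 + 394.6 + 2284 = 5008.0 atm

5000 atm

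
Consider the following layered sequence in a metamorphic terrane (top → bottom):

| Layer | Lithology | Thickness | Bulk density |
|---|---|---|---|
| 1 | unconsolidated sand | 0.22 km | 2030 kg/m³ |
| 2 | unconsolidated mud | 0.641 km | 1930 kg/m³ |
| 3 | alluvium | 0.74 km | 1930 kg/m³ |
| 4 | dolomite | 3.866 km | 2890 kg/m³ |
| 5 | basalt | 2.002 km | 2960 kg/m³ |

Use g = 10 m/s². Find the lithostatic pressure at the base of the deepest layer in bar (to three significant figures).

unconsolidated sand: 2030 kg/m³ × 10 m/s² × 220 m = 4.466×10^6 Pa = 44.66 bar
unconsolidated mud: 1930 kg/m³ × 10 m/s² × 641 m = 1.237×10^7 Pa = 123.7 bar
alluvium: 1930 kg/m³ × 10 m/s² × 740 m = 1.428×10^7 Pa = 142.8 bar
dolomite: 2890 kg/m³ × 10 m/s² × 3866 m = 1.117×10^8 Pa = 1117 bar
basalt: 2960 kg/m³ × 10 m/s² × 2002 m = 5.926×10^7 Pa = 592.6 bar
Total = 44.66 + 123.7 + 142.8 + 1117 + 592.6 = 2021.1 bar

2020 bar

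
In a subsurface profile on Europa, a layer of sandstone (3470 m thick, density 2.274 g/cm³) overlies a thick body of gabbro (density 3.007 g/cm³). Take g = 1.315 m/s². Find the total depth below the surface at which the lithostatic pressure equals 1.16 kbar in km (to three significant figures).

30.2 km

Pressure at base of upper layers: 2274×1.315×3470 = 1.038×10^7 Pa = 0.1038 kbar
Remaining pressure to be supplied by gabbro: 1.160×10^8 − 1.038×10^7 = 1.056×10^8 Pa
Additional depth in gabbro = 1.056×10^8 Pa / (3007 kg/m³ × 1.315 m/s²) = 26712 m
Total depth = 3470 m + 26712 m = 30182 m
= 30.182 km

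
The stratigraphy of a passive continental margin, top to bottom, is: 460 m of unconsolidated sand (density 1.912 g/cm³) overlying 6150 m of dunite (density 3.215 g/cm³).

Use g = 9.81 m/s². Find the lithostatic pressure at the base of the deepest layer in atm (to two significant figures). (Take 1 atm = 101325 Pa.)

2000 atm

unconsolidated sand: 1912 kg/m³ × 9.81 m/s² × 460 m = 8.628×10^6 Pa = 85.15 atm
dunite: 3215 kg/m³ × 9.81 m/s² × 6150 m = 1.940×10^8 Pa = 1914 atm
Total = 85.15 + 1914 = 1999.4 atm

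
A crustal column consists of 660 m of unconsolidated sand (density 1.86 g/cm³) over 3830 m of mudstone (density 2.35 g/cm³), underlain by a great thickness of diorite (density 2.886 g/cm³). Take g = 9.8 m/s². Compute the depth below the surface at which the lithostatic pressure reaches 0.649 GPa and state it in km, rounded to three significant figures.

23.9 km

Pressure at base of upper layers: 1860×9.8×660 + 2350×9.8×3830 = 1.002×10^8 Pa = 0.1002 GPa
Remaining pressure to be supplied by diorite: 6.490×10^8 − 1.002×10^8 = 5.488×10^8 Pa
Additional depth in diorite = 5.488×10^8 Pa / (2886 kg/m³ × 9.8 m/s²) = 19403 m
Total depth = 4490 m + 19403 m = 23893 m
= 23.893 km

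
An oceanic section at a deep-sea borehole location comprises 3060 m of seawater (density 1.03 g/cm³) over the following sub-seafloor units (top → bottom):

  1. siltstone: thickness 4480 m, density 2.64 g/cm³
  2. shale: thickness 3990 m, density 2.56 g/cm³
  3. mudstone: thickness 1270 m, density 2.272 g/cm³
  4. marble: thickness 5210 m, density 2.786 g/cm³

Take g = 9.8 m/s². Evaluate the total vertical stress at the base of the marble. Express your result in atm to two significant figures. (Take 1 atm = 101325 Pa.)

4100 atm

seawater: 1030 kg/m³ × 9.8 m/s² × 3060 m = 3.089×10^7 Pa = 304.8 atm
siltstone: 2640 kg/m³ × 9.8 m/s² × 4480 m = 1.159×10^8 Pa = 1144 atm
shale: 2560 kg/m³ × 9.8 m/s² × 3990 m = 1.001×10^8 Pa = 987.9 atm
mudstone: 2272 kg/m³ × 9.8 m/s² × 1270 m = 2.828×10^7 Pa = 279.1 atm
marble: 2786 kg/m³ × 9.8 m/s² × 5210 m = 1.422×10^8 Pa = 1404 atm
Total = 304.8 + 1144 + 987.9 + 279.1 + 1404 = 4119.6 atm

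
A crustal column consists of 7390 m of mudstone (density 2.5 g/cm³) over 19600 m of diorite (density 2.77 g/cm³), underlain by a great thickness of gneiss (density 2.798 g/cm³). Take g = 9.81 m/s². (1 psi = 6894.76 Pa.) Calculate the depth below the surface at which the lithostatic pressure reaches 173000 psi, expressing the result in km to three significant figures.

44.4 km

Pressure at base of upper layers: 2500×9.81×7390 + 2770×9.81×19600 = 7.138×10^8 Pa = 1.035×10^5 psi
Remaining pressure to be supplied by gneiss: 1.193×10^9 − 7.138×10^8 = 4.789×10^8 Pa
Additional depth in gneiss = 4.789×10^8 Pa / (2798 kg/m³ × 9.81 m/s²) = 17449 m
Total depth = 26990 m + 17449 m = 44439 m
= 44.439 km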